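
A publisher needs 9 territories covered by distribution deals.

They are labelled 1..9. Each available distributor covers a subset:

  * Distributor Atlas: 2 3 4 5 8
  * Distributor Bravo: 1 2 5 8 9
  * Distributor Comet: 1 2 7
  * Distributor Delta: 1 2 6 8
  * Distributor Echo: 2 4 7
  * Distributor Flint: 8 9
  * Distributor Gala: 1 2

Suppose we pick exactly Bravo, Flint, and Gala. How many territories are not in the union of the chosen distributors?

Union of Bravo, Flint, Gala = {1, 2, 5, 8, 9}.
Not covered: 3, 4, 6, 7 — 4 territories.

4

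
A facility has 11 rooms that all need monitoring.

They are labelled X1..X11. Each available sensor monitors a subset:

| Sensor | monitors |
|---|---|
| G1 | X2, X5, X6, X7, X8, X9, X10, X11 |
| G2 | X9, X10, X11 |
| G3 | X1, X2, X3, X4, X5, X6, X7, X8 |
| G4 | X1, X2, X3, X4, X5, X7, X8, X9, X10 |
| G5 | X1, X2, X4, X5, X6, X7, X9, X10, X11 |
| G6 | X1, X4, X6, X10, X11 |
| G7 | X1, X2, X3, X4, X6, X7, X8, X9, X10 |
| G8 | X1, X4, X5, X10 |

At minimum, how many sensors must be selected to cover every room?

2

Take {G1, G7}. Their union is {X1, X2, X3, X4, X5, X6, X7, X8, X9, X10, X11}, which is all 11 rooms.
No single sensor has all 11 rooms (the largest, G4, has 9), so 2 is optimal.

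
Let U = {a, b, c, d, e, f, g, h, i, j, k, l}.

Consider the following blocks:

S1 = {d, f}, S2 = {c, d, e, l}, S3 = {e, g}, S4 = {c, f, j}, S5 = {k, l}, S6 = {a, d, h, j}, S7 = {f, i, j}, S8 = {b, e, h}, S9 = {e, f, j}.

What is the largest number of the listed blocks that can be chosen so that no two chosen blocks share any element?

S3, S5, S7 are pairwise disjoint (S3={e,g}; S5={k,l}; S7={f,i,j}).
Every remaining block overlaps one of these, and no 4 of the listed blocks are pairwise disjoint, so 3 is the maximum.

3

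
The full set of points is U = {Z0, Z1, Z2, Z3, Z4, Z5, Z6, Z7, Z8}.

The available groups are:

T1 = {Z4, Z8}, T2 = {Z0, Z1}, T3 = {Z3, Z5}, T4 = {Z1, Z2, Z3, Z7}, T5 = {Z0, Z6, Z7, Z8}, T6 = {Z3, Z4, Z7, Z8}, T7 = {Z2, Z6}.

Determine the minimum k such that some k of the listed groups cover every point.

4

T3 and T4 and T5 and T6 together: T3 ∪ T4 ∪ T5 ∪ T6 = {Z0, Z1, Z2, Z3, Z4, Z5, Z6, Z7, Z8} — every point is covered.
No 3 of the 7 groups cover everything (all 35 combinations miss at least one point), so 4 is optimal.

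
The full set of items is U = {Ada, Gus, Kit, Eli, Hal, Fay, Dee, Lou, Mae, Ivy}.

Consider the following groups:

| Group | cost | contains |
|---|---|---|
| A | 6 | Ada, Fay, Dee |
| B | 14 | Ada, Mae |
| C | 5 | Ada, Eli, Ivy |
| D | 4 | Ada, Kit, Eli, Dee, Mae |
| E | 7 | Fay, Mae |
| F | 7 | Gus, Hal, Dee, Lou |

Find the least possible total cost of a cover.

A, C, D, F together cover every item (A ∪ C ∪ D ∪ F = {Ada, Gus, Kit, Eli, Hal, Fay, Dee, Lou, Mae, Ivy}); total cost 6 + 5 + 4 + 7 = 22.
No covering selection has total cost below 22.

22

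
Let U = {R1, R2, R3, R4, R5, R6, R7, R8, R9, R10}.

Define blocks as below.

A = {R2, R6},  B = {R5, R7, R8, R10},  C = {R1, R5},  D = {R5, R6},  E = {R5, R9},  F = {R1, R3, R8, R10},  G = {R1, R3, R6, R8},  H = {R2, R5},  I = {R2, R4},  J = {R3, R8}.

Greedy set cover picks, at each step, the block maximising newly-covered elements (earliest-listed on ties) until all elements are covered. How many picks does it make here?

Greedy: pick B (covers 4 new) → pick G (covers 3 new) → pick I (covers 2 new) → pick E (covers 1 new). Total picks: 4.

4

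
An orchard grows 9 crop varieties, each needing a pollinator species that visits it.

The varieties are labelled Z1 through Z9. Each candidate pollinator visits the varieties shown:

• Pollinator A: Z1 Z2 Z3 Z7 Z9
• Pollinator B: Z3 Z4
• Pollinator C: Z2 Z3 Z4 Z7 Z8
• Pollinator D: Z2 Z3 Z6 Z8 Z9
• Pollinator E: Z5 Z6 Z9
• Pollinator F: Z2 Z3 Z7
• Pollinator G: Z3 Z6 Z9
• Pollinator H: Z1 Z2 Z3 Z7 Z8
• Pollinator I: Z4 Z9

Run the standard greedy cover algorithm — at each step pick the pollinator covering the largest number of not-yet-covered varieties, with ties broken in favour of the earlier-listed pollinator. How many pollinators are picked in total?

3

Greedy: pick A (covers 5 new) → pick C (covers 2 new) → pick E (covers 2 new). Total picks: 3.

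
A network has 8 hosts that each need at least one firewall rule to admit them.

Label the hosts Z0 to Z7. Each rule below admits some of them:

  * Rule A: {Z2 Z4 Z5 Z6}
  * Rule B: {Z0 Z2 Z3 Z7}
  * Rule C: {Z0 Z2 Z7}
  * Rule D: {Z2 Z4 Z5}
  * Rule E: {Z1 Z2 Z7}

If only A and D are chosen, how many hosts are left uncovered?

4

Union of A, D = {Z2, Z4, Z5, Z6}.
Not covered: Z0, Z1, Z3, Z7 — 4 hosts.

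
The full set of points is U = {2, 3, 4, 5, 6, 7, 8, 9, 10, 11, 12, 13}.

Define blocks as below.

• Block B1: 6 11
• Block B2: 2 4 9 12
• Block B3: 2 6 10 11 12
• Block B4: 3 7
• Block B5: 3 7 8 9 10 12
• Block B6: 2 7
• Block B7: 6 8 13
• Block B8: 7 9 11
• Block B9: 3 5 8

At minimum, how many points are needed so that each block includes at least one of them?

The 4 points {2, 3, 6, 7} hit every block.
No choice of 3 points meets every block, so 4 is the minimum.

4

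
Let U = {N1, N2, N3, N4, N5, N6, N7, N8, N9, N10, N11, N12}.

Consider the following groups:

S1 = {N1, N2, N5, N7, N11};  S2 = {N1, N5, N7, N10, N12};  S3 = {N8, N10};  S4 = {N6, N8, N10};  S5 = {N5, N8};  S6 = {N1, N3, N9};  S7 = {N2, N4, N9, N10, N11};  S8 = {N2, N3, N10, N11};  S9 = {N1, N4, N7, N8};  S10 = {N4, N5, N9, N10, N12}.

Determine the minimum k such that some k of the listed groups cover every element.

Take {S4, S8, S9, S10}. Their union is {N1, N2, N3, N4, N5, N6, N7, N8, N9, N10, N11, N12}, which is all 12 elements.
No 3 of the 10 groups cover everything (all 120 combinations miss at least one element), so 4 is optimal.

4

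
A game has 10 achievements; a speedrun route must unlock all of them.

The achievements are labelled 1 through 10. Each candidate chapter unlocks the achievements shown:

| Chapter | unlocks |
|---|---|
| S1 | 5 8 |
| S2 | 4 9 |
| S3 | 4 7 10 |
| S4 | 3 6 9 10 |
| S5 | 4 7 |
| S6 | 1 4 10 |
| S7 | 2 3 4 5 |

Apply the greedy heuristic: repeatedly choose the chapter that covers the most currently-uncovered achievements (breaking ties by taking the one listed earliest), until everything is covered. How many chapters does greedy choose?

5

Greedy: pick S4 (covers 4 new) → pick S7 (covers 3 new) → pick S1 (covers 1 new) → pick S3 (covers 1 new) → pick S6 (covers 1 new). Total picks: 5.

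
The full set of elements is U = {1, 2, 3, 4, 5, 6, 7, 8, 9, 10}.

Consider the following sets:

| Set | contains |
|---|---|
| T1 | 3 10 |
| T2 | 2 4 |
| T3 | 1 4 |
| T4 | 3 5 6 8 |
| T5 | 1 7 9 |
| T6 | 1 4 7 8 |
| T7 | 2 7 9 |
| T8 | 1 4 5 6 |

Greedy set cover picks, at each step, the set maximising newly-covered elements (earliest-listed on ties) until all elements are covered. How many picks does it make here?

Greedy: pick T4 (covers 4 new) → pick T5 (covers 3 new) → pick T2 (covers 2 new) → pick T1 (covers 1 new). Total picks: 4.

4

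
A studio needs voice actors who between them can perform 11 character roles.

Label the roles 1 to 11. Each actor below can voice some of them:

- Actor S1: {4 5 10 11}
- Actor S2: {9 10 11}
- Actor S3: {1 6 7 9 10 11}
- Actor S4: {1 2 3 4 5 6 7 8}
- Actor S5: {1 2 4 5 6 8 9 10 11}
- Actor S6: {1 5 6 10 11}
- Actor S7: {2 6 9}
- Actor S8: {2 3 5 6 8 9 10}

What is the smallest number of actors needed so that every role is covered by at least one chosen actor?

2

Take {S2, S4}. Their union is {1, 2, 3, 4, 5, 6, 7, 8, 9, 10, 11}, which is all 11 roles.
No single actor has all 11 roles (the largest, S5, has 9), so 2 is optimal.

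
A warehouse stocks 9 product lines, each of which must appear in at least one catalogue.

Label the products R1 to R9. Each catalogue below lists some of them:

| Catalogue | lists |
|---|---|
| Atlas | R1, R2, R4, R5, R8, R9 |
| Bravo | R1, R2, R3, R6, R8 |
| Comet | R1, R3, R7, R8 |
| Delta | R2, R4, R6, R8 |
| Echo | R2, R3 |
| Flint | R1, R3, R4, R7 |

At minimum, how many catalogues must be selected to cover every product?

3

Take {Atlas, Delta, Flint}. Their union is {R1, R2, R3, R4, R5, R6, R7, R8, R9}, which is all 9 products.
Only Atlas contains R5, so Atlas is forced; the remaining 3 products need at least 2 more catalogues (each remaining catalogue adds at most 2) — so at least 3 catalogues are needed, and 3 is optimal.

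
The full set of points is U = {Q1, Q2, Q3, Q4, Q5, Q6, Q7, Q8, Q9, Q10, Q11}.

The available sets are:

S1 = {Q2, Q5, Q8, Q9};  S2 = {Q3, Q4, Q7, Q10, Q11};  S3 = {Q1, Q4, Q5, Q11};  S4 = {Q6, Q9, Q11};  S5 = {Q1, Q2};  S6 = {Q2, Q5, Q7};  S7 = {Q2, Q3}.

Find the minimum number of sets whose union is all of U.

4

S1, S2, S3, and S4 cover everything between them: the union {Q1, Q2, Q3, Q4, Q5, Q6, Q7, Q8, Q9, Q10, Q11} is all of U.
No 3 of the 7 sets cover everything (all 35 combinations miss at least one point), so 4 is optimal.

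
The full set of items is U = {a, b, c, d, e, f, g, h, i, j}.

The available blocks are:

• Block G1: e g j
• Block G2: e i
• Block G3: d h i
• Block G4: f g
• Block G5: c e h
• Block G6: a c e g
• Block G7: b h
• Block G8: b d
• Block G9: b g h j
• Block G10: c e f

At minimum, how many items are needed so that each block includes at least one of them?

4

T = {b, d, e, f} meets every block (each contains at least one member of T), and |T| = 4.
No choice of 3 items meets every block, so 4 is the minimum.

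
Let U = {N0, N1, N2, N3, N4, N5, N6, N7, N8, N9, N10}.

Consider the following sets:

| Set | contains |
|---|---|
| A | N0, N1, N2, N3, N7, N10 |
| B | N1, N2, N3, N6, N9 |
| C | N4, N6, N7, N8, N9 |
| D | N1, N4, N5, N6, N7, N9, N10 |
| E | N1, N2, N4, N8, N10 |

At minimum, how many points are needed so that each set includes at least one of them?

H = {N2, N4} meets every set (each contains at least one member of H), and |H| = 2.
No single point lies in every set, so at least 2 are needed and 2 is optimal.

2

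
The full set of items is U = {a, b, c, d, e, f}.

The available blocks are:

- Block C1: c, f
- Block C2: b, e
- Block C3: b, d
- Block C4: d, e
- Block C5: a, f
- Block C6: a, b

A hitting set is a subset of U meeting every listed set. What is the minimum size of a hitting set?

Take H = {b, e, f}. Each listed block contains at least one of these, so H is a hitting set of size 3.
The blocks C1, C4, C6 are pairwise disjoint, so any hitting set needs a separate item for each — at least 3. Hence 3 is optimal.

3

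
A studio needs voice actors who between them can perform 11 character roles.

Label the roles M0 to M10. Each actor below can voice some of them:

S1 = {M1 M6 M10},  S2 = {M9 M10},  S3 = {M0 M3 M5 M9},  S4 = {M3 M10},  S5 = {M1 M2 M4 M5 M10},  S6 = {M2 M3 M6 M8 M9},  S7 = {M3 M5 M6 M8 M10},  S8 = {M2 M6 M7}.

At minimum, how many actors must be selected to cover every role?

4

S3 and S5 and S6 and S8 together: S3 ∪ S5 ∪ S6 ∪ S8 = {M0, M1, M2, M3, M4, M5, M6, M7, M8, M9, M10} — every role is covered.
No 3 of the 8 actors cover everything (all 56 combinations miss at least one role), so 4 is optimal.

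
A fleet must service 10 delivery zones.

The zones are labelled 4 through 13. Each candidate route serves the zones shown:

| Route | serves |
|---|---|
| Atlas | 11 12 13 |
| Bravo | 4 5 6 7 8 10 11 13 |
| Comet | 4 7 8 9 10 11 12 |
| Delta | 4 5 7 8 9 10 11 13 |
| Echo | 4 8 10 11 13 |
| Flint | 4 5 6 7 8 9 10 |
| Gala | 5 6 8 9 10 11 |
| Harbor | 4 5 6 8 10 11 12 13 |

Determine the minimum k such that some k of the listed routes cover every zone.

2

Comet and Harbor together: Comet ∪ Harbor = {4, 5, 6, 7, 8, 9, 10, 11, 12, 13} — every zone is covered.
No single route has all 10 zones (the largest, Bravo, has 8), so 2 is optimal.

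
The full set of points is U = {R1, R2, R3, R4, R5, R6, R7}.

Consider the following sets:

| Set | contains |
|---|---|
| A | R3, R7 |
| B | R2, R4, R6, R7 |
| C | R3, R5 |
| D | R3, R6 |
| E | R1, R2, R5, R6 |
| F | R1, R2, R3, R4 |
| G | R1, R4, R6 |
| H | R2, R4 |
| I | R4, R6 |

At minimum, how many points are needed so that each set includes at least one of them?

The 3 points {R3, R4, R5} hit every set.
No choice of 2 points meets every set, so 3 is the minimum.

3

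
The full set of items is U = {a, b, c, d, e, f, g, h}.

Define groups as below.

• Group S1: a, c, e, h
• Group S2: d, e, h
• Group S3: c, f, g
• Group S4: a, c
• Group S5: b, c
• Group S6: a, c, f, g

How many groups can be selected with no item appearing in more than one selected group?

S2, S4 are pairwise disjoint (S2={d,e,h}; S4={a,c}).
Every remaining group overlaps one of these, and no 3 of the listed groups are pairwise disjoint, so 2 is the maximum.

2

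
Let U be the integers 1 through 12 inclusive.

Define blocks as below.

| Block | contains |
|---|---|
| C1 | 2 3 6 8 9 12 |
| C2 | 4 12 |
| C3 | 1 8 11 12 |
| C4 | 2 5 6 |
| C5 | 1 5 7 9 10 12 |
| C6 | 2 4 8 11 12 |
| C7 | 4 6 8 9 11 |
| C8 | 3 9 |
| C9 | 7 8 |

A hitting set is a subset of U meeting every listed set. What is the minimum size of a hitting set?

H = {3, 5, 8, 12} meets every block (each contains at least one member of H), and |H| = 4.
The blocks C2, C4, C8, C9 are pairwise disjoint, so any hitting set needs a separate item for each — at least 4. Hence 4 is optimal.

4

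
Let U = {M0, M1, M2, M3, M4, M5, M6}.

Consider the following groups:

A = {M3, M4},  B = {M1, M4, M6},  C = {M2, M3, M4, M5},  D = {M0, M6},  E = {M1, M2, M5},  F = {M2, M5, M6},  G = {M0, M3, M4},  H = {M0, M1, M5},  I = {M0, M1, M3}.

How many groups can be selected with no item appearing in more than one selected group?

3

A, D, E are pairwise disjoint (A={M3,M4}; D={M0,M6}; E={M1,M2,M5}).
Every remaining group overlaps one of these, and no 4 of the listed groups are pairwise disjoint, so 3 is the maximum.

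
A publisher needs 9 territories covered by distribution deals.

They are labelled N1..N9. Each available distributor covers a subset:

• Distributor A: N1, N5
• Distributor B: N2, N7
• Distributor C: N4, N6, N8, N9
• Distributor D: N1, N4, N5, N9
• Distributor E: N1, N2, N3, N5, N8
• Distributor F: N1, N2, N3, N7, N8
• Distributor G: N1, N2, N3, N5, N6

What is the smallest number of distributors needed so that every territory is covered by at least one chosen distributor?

Take {C, D, F}. Their union is {N1, N2, N3, N4, N5, N6, N7, N8, N9}, which is all 9 territories.
No 2 of the 7 distributors cover everything (all 21 combinations miss at least one territory), so 3 is optimal.

3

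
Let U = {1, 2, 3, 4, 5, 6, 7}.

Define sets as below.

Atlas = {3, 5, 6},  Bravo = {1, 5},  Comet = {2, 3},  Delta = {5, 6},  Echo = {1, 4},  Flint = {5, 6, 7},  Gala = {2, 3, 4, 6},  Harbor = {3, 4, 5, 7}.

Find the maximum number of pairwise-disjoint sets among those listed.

3

Comet, Echo, Flint are pairwise disjoint (Comet={2,3}; Echo={1,4}; Flint={5,6,7}).
Every remaining set overlaps one of these, and no 4 of the listed sets are pairwise disjoint, so 3 is the maximum.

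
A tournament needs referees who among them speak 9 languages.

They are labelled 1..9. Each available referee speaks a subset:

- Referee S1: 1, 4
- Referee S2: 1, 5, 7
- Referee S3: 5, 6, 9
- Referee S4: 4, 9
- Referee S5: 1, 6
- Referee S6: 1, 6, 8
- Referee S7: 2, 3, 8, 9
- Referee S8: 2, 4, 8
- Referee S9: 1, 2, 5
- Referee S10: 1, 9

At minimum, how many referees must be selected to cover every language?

Take {S1, S2, S3, S7}. Their union is {1, 2, 3, 4, 5, 6, 7, 8, 9}, which is all 9 languages.
No 3 of the 10 referees cover everything (all 120 combinations miss at least one language), so 4 is optimal.

4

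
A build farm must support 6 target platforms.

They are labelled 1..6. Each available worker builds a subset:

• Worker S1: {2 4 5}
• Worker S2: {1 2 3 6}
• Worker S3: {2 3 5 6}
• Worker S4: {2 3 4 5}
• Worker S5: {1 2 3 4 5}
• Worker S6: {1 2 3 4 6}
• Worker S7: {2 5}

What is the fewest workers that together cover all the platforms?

Take {S3, S5}. Their union is {1, 2, 3, 4, 5, 6}, which is all 6 platforms.
No single worker has all 6 platforms (the largest, S5, has 5), so 2 is optimal.

2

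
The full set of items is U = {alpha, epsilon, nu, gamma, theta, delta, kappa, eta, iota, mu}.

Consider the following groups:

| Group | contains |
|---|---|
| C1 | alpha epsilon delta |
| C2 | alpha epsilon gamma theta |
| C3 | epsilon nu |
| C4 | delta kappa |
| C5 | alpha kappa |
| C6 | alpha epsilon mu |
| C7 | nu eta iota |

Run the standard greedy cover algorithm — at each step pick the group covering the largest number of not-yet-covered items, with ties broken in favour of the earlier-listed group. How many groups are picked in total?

Greedy: pick C2 (covers 4 new) → pick C7 (covers 3 new) → pick C4 (covers 2 new) → pick C6 (covers 1 new). Total picks: 4.

4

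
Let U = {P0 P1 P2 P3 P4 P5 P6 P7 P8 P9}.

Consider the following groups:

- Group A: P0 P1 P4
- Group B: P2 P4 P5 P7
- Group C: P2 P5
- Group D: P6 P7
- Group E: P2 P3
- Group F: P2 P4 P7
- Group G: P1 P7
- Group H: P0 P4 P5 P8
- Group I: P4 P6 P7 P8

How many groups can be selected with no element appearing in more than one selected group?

A, D, E are pairwise disjoint (A={P0,P1,P4}; D={P6,P7}; E={P2,P3}).
Every remaining group overlaps one of these, and no 4 of the listed groups are pairwise disjoint, so 3 is the maximum.

3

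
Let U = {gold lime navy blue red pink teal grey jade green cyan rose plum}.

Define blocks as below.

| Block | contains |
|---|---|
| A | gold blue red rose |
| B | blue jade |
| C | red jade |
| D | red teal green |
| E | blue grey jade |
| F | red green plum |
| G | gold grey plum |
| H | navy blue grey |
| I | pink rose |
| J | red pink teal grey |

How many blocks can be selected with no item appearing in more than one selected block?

B, D, G, I are pairwise disjoint (B={blue,jade}; D={red,teal,green}; G={gold,grey,plum}; I={pink,rose}).
Every remaining block overlaps one of these, and no 5 of the listed blocks are pairwise disjoint, so 4 is the maximum.

4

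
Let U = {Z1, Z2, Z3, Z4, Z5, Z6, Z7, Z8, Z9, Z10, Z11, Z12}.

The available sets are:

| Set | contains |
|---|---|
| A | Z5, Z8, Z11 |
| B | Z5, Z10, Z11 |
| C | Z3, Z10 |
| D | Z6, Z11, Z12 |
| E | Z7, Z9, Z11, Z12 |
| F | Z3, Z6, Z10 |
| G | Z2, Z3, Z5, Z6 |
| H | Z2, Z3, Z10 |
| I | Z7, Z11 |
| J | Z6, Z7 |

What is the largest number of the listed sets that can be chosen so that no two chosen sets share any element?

A, C, J are pairwise disjoint (A={Z5,Z8,Z11}; C={Z3,Z10}; J={Z6,Z7}).
Every remaining set overlaps one of these, and no 4 of the listed sets are pairwise disjoint, so 3 is the maximum.

3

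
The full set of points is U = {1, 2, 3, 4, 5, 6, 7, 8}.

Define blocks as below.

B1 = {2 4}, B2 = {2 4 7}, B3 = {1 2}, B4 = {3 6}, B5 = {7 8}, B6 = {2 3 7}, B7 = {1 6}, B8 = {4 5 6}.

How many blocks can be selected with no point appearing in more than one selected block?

3

B1, B5, B7 are pairwise disjoint (B1={2,4}; B5={7,8}; B7={1,6}).
Every remaining block overlaps one of these, and no 4 of the listed blocks are pairwise disjoint, so 3 is the maximum.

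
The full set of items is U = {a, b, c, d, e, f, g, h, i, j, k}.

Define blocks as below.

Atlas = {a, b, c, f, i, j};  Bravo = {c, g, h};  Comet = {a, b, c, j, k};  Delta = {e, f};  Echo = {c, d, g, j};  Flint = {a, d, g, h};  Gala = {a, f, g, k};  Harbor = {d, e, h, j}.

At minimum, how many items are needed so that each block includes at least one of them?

T = {a, e, g} meets every block (each contains at least one member of T), and |T| = 3.
No choice of 2 items meets every block, so 3 is the minimum.

3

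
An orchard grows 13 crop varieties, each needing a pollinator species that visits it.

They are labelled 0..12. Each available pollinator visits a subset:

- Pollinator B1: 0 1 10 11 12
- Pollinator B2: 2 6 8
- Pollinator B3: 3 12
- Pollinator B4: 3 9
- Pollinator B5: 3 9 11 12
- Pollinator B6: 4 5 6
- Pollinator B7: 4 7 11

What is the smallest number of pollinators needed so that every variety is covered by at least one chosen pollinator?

5

B1 and B2 and B4 and B6 and B7 together: B1 ∪ B2 ∪ B4 ∪ B6 ∪ B7 = {0, 1, 2, 3, 4, 5, 6, 7, 8, 9, 10, 11, 12} — every variety is covered.
No 4 of the 7 pollinators cover everything (all 35 combinations miss at least one variety), so 5 is optimal.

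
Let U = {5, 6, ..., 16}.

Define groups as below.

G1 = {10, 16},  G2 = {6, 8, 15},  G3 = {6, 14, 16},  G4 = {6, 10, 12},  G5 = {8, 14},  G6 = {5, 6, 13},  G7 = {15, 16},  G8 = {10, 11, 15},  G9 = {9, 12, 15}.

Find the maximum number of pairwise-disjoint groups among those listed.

4

G1, G5, G6, G9 are pairwise disjoint (G1={10,16}; G5={8,14}; G6={5,6,13}; G9={9,12,15}).
Every remaining group overlaps one of these, and no 5 of the listed groups are pairwise disjoint, so 4 is the maximum.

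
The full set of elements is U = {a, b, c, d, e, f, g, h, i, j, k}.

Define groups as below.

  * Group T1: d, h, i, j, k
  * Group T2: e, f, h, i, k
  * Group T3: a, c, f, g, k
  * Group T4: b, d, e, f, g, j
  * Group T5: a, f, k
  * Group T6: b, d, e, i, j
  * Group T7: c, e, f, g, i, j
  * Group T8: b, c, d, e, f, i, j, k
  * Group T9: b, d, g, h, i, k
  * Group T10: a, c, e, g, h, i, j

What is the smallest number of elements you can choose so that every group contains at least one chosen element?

T = {e, k} meets every group (each contains at least one member of T), and |T| = 2.
The groups T5, T6 are pairwise disjoint, so any hitting set needs a separate element for each — at least 2. Hence 2 is optimal.

2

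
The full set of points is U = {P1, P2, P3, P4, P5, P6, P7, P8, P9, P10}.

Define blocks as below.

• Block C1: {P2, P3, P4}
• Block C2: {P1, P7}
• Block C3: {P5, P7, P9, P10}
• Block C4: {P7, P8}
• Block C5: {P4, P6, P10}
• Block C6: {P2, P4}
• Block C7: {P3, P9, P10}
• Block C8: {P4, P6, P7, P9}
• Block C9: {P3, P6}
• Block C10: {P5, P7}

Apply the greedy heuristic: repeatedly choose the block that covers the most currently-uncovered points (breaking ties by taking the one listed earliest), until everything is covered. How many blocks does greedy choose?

5

Greedy: pick C3 (covers 4 new) → pick C1 (covers 3 new) → pick C2 (covers 1 new) → pick C4 (covers 1 new) → pick C5 (covers 1 new). Total picks: 5.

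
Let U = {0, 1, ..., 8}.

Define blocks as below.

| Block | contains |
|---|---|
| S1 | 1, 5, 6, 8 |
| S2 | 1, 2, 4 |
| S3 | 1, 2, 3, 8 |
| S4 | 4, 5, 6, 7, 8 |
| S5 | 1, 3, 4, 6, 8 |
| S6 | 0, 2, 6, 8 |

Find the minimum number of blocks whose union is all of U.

3

S4 and S5 and S6 together: S4 ∪ S5 ∪ S6 = {0, 1, 2, 3, 4, 5, 6, 7, 8} — every element is covered.
Only S6 contains 0, so S6 is forced; the remaining 5 elements need at least 2 more blocks (each remaining block adds at most 3) — so at least 3 blocks are needed, and 3 is optimal.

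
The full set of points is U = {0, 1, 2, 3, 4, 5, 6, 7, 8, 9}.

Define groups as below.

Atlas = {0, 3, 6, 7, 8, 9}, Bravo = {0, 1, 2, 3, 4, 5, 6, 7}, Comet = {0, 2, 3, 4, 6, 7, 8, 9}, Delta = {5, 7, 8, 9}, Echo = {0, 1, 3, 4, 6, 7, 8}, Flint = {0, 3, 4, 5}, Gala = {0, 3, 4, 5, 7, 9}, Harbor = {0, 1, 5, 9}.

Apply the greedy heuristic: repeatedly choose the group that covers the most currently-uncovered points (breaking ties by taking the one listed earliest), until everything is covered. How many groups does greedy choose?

Greedy: pick Bravo (covers 8 new) → pick Atlas (covers 2 new). Total picks: 2.

2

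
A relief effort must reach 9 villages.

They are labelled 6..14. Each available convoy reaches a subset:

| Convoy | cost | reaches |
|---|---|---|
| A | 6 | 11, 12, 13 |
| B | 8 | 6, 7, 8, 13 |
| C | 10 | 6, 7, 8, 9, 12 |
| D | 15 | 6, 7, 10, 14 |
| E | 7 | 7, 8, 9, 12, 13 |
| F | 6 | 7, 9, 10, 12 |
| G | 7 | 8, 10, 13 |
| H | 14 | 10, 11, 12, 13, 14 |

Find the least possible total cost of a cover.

24

C, H together cover every village (C ∪ H = {6, 7, 8, 9, 10, 11, 12, 13, 14}); total cost 10 + 14 = 24.
The greedy pick E, H, B costs 29; no covering selection beats 24.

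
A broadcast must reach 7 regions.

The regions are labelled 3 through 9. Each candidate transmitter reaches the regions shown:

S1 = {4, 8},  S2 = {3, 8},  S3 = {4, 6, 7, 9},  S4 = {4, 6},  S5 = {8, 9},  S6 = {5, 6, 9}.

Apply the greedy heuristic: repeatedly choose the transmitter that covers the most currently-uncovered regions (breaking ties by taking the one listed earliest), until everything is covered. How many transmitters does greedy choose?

3

Greedy: pick S3 (covers 4 new) → pick S2 (covers 2 new) → pick S6 (covers 1 new). Total picks: 3.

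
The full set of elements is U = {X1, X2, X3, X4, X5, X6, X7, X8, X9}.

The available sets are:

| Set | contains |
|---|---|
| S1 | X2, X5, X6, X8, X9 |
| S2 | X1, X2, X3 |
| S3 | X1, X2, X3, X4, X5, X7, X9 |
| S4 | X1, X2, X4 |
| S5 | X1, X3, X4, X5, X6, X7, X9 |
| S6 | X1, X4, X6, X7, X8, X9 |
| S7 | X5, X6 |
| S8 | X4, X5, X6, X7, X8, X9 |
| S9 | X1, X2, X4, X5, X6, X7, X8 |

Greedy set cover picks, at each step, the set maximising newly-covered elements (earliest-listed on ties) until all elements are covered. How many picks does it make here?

Greedy: pick S3 (covers 7 new) → pick S1 (covers 2 new). Total picks: 2.

2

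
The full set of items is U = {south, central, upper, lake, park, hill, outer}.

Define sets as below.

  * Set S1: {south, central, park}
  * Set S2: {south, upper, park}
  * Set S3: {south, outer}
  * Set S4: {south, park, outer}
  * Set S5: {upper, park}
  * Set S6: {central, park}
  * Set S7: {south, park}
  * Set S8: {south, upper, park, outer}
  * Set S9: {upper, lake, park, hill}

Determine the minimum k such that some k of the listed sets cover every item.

S1 and S3 and S9 together: S1 ∪ S3 ∪ S9 = {south, central, upper, lake, park, hill, outer} — every item is covered.
Only S9 contains lake, so S9 is forced; the remaining 3 items need at least 2 more sets (each remaining set adds at most 2) — so at least 3 sets are needed, and 3 is optimal.

3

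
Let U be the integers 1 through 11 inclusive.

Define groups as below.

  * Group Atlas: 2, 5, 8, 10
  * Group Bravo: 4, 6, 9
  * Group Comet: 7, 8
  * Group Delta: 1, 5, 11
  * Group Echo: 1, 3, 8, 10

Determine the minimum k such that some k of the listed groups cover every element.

5

Atlas, Bravo, Comet, Delta, and Echo cover everything between them: the union {1, 2, 3, 4, 5, 6, 7, 8, 9, 10, 11} is all of U.
No 4 of the 5 groups cover everything (all 5 combinations miss at least one element), so 5 is optimal.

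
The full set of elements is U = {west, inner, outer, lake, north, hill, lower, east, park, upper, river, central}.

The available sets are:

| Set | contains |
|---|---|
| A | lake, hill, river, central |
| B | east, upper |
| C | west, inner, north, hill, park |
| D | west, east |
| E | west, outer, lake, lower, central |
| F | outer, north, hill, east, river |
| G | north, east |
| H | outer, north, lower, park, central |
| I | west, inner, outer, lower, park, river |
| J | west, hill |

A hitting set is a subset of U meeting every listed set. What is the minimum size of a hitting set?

3

The 3 elements {west, east, central} hit every set.
The sets B, H, J are pairwise disjoint, so any hitting set needs a separate element for each — at least 3. Hence 3 is optimal.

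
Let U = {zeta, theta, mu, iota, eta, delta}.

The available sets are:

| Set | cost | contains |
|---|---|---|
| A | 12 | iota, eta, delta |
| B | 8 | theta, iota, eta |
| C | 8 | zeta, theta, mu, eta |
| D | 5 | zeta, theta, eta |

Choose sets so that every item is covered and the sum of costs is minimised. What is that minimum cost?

20

A, C together cover every item (A ∪ C = {zeta, theta, mu, iota, eta, delta}); total cost 12 + 8 = 20.
The greedy pick D, A, C costs 25; no covering selection beats 20.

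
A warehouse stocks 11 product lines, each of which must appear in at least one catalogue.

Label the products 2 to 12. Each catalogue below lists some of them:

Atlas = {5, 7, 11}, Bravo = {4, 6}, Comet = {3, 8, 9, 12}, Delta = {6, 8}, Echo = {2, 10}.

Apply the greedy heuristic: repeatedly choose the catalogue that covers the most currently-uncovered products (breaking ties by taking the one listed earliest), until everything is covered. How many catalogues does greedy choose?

4

Greedy: pick Comet (covers 4 new) → pick Atlas (covers 3 new) → pick Bravo (covers 2 new) → pick Echo (covers 2 new). Total picks: 4.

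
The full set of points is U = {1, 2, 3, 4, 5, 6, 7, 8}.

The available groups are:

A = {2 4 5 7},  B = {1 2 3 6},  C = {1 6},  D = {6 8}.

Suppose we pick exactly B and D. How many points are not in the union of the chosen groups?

Union of B, D = {1, 2, 3, 6, 8}.
Not covered: 4, 5, 7 — 3 points.

3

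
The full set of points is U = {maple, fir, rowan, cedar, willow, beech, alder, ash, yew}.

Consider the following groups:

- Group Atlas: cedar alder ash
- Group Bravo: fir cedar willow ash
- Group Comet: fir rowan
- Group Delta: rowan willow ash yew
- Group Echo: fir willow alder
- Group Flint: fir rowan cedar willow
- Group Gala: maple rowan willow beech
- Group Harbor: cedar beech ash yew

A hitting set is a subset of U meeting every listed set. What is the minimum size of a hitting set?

Take H = {maple, fir, ash}. Each listed group contains at least one of these, so H is a hitting set of size 3.
No choice of 2 points meets every group, so 3 is the minimum.

3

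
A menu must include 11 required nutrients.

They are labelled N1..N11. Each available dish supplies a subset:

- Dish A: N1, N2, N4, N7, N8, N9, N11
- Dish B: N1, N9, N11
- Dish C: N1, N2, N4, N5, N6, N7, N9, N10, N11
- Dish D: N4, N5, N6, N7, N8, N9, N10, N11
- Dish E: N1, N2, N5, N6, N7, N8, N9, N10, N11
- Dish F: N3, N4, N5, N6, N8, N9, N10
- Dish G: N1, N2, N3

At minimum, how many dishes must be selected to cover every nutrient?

C and F together: C ∪ F = {N1, N2, N3, N4, N5, N6, N7, N8, N9, N10, N11} — every nutrient is covered.
No single dish has all 11 nutrients (the largest, C, has 9), so 2 is optimal.

2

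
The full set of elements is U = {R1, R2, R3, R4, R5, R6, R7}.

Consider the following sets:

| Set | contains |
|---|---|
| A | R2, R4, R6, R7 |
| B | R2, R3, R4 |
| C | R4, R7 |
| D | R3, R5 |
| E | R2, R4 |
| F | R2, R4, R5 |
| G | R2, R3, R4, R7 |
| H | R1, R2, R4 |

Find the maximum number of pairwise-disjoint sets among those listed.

C, D are pairwise disjoint (C={R4,R7}; D={R3,R5}).
Every remaining set overlaps one of these, and no 3 of the listed sets are pairwise disjoint, so 2 is the maximum.

2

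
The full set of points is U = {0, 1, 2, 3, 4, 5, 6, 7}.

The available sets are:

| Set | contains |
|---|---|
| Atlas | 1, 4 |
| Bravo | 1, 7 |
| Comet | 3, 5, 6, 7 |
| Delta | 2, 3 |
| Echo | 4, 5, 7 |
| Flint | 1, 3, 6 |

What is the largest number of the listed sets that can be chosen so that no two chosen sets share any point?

Delta, Echo are pairwise disjoint (Delta={2,3}; Echo={4,5,7}).
Every remaining set overlaps one of these, and no 3 of the listed sets are pairwise disjoint, so 2 is the maximum.

2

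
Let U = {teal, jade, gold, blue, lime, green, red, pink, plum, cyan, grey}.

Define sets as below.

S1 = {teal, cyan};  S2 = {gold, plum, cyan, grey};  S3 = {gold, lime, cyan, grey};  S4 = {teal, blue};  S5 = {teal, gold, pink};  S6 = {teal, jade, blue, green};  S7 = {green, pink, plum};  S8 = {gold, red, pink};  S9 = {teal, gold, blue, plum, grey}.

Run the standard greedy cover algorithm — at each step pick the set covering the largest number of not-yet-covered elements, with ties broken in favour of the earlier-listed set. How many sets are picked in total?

4

Greedy: pick S9 (covers 5 new) → pick S3 (covers 2 new) → pick S6 (covers 2 new) → pick S8 (covers 2 new). Total picks: 4.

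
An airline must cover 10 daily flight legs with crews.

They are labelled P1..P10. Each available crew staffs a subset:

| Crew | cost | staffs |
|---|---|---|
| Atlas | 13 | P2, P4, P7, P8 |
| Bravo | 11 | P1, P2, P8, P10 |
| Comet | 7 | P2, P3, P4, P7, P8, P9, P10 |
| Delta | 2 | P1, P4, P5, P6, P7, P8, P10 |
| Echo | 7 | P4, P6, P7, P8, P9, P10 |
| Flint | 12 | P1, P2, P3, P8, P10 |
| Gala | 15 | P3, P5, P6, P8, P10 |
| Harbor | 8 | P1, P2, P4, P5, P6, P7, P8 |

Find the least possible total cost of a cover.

Comet, Delta together cover every leg (Comet ∪ Delta = {P1, P2, P3, P4, P5, P6, P7, P8, P9, P10}); total cost 7 + 2 = 9.
No covering selection has total cost below 9.

9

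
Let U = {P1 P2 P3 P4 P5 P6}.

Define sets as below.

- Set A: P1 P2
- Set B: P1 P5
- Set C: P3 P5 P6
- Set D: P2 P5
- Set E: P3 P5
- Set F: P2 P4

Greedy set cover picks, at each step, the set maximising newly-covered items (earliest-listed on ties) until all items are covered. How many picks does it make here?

3

Greedy: pick C (covers 3 new) → pick A (covers 2 new) → pick F (covers 1 new). Total picks: 3.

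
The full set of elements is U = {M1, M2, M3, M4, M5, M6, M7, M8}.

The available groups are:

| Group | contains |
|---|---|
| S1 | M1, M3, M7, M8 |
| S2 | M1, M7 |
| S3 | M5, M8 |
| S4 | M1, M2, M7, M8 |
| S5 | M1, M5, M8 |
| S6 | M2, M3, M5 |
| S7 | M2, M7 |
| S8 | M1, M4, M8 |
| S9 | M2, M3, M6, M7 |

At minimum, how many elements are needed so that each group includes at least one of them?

3

The 3 elements {M1, M2, M8} hit every group.
No choice of 2 elements meets every group, so 3 is the minimum.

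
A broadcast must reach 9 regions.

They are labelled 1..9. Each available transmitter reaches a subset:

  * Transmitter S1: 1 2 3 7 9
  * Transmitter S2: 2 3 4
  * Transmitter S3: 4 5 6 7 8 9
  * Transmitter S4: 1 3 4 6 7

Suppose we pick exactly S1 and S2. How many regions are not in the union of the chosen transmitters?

Union of S1, S2 = {1, 2, 3, 4, 7, 9}.
Not covered: 5, 6, 8 — 3 regions.

3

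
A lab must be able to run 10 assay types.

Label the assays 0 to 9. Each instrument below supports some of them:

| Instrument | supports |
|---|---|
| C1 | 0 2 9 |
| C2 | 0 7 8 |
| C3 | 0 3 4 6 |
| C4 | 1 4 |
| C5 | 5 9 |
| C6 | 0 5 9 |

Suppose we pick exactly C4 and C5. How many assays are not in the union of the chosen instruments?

6

Union of C4, C5 = {1, 4, 5, 9}.
Not covered: 0, 2, 3, 6, 7, 8 — 6 assays.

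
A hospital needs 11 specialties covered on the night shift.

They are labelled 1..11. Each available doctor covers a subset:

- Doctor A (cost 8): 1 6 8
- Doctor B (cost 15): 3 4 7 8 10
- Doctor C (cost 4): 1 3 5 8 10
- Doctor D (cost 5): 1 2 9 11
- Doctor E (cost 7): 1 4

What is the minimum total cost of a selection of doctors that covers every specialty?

A, B, C, D together cover every specialty (A ∪ B ∪ C ∪ D = {1, 2, 3, 4, 5, 6, 7, 8, 9, 10, 11}); total cost 8 + 15 + 4 + 5 = 32.
The greedy pick C, D, E, A, B costs 39; no covering selection beats 32.

32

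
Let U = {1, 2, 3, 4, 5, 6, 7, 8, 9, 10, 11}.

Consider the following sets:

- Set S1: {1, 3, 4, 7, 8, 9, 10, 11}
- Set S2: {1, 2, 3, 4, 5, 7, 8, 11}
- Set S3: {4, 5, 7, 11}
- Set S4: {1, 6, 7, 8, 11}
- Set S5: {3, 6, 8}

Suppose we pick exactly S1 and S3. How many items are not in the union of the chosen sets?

Union of S1, S3 = {1, 3, 4, 5, 7, 8, 9, 10, 11}.
Not covered: 2, 6 — 2 items.

2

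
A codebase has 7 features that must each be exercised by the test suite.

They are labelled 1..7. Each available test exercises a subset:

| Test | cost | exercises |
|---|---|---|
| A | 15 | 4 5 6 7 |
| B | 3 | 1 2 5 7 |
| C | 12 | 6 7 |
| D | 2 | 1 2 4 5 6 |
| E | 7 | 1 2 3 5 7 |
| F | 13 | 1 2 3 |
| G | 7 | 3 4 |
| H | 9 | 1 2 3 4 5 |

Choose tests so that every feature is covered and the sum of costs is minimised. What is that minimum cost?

9

D, E together cover every feature (D ∪ E = {1, 2, 3, 4, 5, 6, 7}); total cost 2 + 7 = 9.
The greedy pick D, B, E costs 12; no covering selection beats 9.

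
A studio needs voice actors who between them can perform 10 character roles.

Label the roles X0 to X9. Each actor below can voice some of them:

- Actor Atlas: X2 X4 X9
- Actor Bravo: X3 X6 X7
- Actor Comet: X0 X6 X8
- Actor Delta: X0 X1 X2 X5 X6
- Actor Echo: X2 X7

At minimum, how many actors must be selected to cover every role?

4

Atlas and Bravo and Comet and Delta together: Atlas ∪ Bravo ∪ Comet ∪ Delta = {X0, X1, X2, X3, X4, X5, X6, X7, X8, X9} — every role is covered.
Only Delta contains X1, so Delta is forced; the remaining 5 roles need at least 3 more actors (each remaining actor adds at most 2) — so at least 4 actors are needed, and 4 is optimal.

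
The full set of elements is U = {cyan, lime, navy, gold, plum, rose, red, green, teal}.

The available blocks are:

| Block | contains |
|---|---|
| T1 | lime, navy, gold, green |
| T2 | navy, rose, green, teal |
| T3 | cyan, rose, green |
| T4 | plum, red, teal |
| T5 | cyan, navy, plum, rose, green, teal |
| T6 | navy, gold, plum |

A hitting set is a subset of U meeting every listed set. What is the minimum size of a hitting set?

The 2 elements {plum, green} hit every block.
The blocks T1, T4 are pairwise disjoint, so any hitting set needs a separate element for each — at least 2. Hence 2 is optimal.

2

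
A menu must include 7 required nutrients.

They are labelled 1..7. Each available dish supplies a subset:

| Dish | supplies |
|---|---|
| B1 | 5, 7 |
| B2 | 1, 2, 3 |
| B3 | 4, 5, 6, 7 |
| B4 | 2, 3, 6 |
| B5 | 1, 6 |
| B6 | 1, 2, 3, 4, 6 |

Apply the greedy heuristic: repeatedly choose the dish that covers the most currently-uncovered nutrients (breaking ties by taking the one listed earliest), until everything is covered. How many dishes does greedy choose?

Greedy: pick B6 (covers 5 new) → pick B1 (covers 2 new). Total picks: 2.

2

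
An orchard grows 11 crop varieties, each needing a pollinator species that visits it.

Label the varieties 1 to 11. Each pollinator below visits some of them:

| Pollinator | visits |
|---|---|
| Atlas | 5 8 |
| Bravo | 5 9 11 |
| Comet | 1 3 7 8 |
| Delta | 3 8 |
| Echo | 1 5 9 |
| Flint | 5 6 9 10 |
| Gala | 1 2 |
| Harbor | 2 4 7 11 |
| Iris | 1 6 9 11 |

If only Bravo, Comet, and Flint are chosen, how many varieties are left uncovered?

2

Union of Bravo, Comet, Flint = {1, 3, 5, 6, 7, 8, 9, 10, 11}.
Not covered: 2, 4 — 2 varieties.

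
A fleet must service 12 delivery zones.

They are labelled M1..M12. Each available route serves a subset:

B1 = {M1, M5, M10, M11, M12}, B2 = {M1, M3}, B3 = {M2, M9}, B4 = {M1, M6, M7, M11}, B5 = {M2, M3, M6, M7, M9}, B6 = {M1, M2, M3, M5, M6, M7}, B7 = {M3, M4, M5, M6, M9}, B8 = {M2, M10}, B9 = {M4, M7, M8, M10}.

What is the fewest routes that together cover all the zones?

3

B1 and B5 and B9 together: B1 ∪ B5 ∪ B9 = {M1, M2, M3, M4, M5, M6, M7, M8, M9, M10, M11, M12} — every zone is covered.
Only B9 contains M8, so B9 is forced; the remaining 8 zones need at least 2 more routes (each remaining route adds at most 5) — so at least 3 routes are needed, and 3 is optimal.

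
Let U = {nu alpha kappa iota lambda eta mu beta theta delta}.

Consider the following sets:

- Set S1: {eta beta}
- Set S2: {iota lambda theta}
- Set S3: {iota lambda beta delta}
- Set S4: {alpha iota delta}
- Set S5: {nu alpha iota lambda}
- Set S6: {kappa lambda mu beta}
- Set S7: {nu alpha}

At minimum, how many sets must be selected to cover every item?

5

S1, S2, S4, S6, and S7 cover everything between them: the union {nu, alpha, kappa, iota, lambda, eta, mu, beta, theta, delta} is all of U.
No 4 of the 7 sets cover everything (all 35 combinations miss at least one item), so 5 is optimal.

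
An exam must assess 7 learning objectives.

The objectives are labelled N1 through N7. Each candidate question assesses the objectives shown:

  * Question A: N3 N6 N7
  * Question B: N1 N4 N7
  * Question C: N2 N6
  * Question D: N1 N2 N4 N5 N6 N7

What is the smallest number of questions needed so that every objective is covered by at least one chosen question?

Take {A, D}. Their union is {N1, N2, N3, N4, N5, N6, N7}, which is all 7 objectives.
No single question has all 7 objectives (the largest, D, has 6), so 2 is optimal.

2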